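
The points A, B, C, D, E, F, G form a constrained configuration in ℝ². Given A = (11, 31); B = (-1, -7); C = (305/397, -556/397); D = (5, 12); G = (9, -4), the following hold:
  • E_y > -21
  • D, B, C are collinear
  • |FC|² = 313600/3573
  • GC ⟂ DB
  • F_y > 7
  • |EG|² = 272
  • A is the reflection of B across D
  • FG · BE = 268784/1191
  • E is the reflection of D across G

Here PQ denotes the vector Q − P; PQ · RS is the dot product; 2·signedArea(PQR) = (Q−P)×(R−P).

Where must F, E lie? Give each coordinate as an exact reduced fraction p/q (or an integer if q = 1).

1. E_x = 13  [E is the reflection of D across G]
2. E_y = -20  [E is the reflection of D across G]
   → E = (13, -20)
3. F_x = 1425/397  [line -14·x + 13·y + -56786/1191 = 0 ∩ |FC|² = 313600/3573]
4. F_y = 8972/1191  [line -14·x + 13·y + -56786/1191 = 0 ∩ |FC|² = 313600/3573]
   → F = (1425/397, 8972/1191)

E = (13, -20)
F = (1425/397, 8972/1191)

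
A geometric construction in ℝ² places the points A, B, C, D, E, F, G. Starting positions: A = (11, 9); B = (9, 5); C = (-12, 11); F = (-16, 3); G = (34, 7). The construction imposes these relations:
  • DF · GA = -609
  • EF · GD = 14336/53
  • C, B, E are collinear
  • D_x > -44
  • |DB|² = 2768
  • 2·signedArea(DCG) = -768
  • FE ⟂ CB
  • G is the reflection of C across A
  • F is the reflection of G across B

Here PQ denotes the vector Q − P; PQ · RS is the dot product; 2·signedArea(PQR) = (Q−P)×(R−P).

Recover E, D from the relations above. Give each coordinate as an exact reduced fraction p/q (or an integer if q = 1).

1. E_x = -720/53  [C, B, E are collinear ∩ FE ⟂ CB]
2. E_y = 607/53  [C, B, E are collinear ∩ FE ⟂ CB]
   → E = (-720/53, 607/53)
3. D_x = -43  [2·signedArea(DCG) = -768 ∩ DF · GA = -609]
4. D_y = -3  [2·signedArea(DCG) = -768 ∩ DF · GA = -609]
   → D = (-43, -3)

D = (-43, -3)
E = (-720/53, 607/53)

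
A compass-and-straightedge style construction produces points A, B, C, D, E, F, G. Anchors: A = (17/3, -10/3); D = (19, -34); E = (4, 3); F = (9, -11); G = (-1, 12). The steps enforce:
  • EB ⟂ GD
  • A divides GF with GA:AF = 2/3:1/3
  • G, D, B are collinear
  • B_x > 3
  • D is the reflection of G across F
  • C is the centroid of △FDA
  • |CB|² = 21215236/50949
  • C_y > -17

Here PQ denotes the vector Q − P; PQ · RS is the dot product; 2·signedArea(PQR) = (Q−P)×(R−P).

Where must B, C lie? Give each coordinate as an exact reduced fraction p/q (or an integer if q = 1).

1. B_x = 1941/629  [G, D, B are collinear ∩ EB ⟂ GD]
2. B_y = 1637/629  [G, D, B are collinear ∩ EB ⟂ GD]
   → B = (1941/629, 1637/629)
3. C_x = 101/9  [C is the centroid of △FDA]
4. C_y = -145/9  [C is the centroid of △FDA]
   → C = (101/9, -145/9)

B = (1941/629, 1637/629)
C = (101/9, -145/9)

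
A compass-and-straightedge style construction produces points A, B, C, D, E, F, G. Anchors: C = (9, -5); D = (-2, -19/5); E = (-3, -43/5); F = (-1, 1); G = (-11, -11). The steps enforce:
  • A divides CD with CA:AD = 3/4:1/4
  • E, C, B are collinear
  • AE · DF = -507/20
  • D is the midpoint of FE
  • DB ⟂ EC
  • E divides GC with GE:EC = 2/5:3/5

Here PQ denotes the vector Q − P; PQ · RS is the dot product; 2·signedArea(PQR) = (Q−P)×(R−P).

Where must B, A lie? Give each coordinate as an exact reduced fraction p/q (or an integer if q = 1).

A = (3/4, -41/10)
B = (-83/109, -4321/545)

1. B_x = -83/109  [E, C, B are collinear ∩ DB ⟂ EC]
2. B_y = -4321/545  [E, C, B are collinear ∩ DB ⟂ EC]
   → B = (-83/109, -4321/545)
3. A_x = 3/4  [A divides CD with CA:AD = 3/4:1/4]
4. A_y = -41/10  [A divides CD with CA:AD = 3/4:1/4]
   → A = (3/4, -41/10)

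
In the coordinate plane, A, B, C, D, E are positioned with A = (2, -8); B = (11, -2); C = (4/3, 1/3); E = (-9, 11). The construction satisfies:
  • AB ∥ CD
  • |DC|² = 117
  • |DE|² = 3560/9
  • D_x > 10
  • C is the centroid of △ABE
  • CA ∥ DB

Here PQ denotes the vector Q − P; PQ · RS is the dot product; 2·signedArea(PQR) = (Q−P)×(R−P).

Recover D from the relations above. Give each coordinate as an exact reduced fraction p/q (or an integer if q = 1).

D = (31/3, 19/3)

1. D_x = 31/3  [CA ∥ DB ∩ AB ∥ CD]
2. D_y = 19/3  [CA ∥ DB ∩ AB ∥ CD]
   → D = (31/3, 19/3)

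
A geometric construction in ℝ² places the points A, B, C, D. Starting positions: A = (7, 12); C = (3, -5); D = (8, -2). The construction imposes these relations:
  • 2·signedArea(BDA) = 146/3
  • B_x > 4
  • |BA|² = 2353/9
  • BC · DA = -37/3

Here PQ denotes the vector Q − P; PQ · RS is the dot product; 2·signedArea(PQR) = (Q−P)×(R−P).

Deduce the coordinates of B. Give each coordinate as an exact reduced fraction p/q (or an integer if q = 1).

1. B_x = 14/3  [2·signedArea(BDA) = 146/3 ∩ BC · DA = -37/3]
2. B_y = -4  [2·signedArea(BDA) = 146/3 ∩ BC · DA = -37/3]
   → B = (14/3, -4)

B = (14/3, -4)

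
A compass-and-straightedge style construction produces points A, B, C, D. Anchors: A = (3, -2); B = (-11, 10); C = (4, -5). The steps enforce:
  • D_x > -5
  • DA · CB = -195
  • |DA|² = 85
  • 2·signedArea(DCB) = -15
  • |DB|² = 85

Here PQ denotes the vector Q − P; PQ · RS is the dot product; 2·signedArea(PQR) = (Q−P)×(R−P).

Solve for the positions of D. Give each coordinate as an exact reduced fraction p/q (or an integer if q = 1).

1. D_x = -4  [2·signedArea(DCB) = -15 ∩ DA · CB = -195]
2. D_y = 4  [2·signedArea(DCB) = -15 ∩ DA · CB = -195]
   → D = (-4, 4)

D = (-4, 4)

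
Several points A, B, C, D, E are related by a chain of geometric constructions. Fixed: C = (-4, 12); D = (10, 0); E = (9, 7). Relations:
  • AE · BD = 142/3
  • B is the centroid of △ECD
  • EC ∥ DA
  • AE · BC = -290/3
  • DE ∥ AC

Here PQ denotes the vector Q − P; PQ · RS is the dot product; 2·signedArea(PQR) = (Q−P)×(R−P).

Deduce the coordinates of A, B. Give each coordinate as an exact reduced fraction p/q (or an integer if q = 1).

1. A_x = -3  [DE ∥ AC ∩ EC ∥ DA]
2. A_y = 5  [DE ∥ AC ∩ EC ∥ DA]
   → A = (-3, 5)
3. B_x = 5  [B is the centroid of △ECD]
4. B_y = 19/3  [B is the centroid of △ECD]
   → B = (5, 19/3)

A = (-3, 5)
B = (5, 19/3)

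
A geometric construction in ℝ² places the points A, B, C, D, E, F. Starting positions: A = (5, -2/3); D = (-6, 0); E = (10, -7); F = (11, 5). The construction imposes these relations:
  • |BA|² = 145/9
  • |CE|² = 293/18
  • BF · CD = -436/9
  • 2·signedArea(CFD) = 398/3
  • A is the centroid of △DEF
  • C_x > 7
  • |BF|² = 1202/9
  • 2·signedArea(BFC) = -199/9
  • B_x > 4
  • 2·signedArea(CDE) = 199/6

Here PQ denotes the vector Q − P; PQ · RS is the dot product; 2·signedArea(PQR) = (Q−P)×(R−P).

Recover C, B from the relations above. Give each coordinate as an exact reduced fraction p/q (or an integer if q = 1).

B = (14/3, -14/3)
C = (15/2, -23/6)

1. C_x = 15/2  [2·signedArea(CFD) = 398/3 ∩ 2·signedArea(CDE) = 199/6]
2. C_y = -23/6  [2·signedArea(CFD) = 398/3 ∩ 2·signedArea(CDE) = 199/6]
   → C = (15/2, -23/6)
3. B_x = 14/3  [2·signedArea(BFC) = -199/9 ∩ BF · CD = -436/9]
4. B_y = -14/3  [2·signedArea(BFC) = -199/9 ∩ BF · CD = -436/9]
   → B = (14/3, -14/3)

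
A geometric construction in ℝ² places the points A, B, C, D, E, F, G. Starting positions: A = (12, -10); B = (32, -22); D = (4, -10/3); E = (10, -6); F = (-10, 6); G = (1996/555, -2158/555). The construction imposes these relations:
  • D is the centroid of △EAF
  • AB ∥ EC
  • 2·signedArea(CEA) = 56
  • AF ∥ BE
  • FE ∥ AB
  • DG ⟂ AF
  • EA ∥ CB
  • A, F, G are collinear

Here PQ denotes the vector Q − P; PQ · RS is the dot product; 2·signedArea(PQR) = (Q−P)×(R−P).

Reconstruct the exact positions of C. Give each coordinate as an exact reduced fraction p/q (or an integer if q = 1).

1. C_x = 30  [EA ∥ CB ∩ AB ∥ EC]
2. C_y = -18  [EA ∥ CB ∩ AB ∥ EC]
   → C = (30, -18)

C = (30, -18)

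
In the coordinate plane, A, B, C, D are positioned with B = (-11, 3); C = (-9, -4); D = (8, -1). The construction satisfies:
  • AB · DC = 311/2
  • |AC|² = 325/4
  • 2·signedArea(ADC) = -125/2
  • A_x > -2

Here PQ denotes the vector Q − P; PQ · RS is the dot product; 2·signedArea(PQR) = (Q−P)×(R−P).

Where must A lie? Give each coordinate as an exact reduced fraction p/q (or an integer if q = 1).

1. A_x = -3/2  [2·signedArea(ADC) = -125/2 ∩ AB · DC = 311/2]
2. A_y = 1  [2·signedArea(ADC) = -125/2 ∩ AB · DC = 311/2]
   → A = (-3/2, 1)

A = (-3/2, 1)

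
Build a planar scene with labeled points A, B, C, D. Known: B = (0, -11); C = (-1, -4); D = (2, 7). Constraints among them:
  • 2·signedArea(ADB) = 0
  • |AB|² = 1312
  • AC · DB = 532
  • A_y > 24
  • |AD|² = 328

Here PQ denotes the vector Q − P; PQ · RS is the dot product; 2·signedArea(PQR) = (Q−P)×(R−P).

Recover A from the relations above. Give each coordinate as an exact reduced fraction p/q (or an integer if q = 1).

A = (4, 25)

1. A_x = 4  [2·signedArea(ADB) = 0 ∩ AC · DB = 532]
2. A_y = 25  [2·signedArea(ADB) = 0 ∩ AC · DB = 532]
   → A = (4, 25)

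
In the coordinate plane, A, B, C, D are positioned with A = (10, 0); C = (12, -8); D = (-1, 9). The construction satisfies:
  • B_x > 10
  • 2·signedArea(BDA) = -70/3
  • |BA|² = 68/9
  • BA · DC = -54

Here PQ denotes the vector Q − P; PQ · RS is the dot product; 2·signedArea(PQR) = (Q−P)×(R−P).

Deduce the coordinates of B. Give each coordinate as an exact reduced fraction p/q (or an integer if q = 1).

B = (32/3, -8/3)

1. B_x = 32/3  [BA · DC = -54 ∩ 2·signedArea(BDA) = -70/3]
2. B_y = -8/3  [BA · DC = -54 ∩ 2·signedArea(BDA) = -70/3]
   → B = (32/3, -8/3)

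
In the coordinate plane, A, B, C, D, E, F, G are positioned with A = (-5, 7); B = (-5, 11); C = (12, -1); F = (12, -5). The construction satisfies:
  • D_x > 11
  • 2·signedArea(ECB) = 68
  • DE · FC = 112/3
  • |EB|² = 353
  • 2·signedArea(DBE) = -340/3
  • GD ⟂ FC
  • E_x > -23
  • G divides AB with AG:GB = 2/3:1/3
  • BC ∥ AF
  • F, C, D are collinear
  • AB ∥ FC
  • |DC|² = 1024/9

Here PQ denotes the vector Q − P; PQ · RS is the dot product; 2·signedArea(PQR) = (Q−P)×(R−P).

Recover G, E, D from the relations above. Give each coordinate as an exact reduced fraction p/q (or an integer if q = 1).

D = (12, 29/3)
E = (-22, 19)
G = (-5, 29/3)

1. G_x = -5  [G divides AB with AG:GB = 2/3:1/3]
2. G_y = 29/3  [G divides AB with AG:GB = 2/3:1/3]
   → G = (-5, 29/3)
3. D_x = 12  [F, C, D are collinear ∩ GD ⟂ FC]
4. D_y = 29/3  [F, C, D are collinear ∩ GD ⟂ FC]
   → D = (12, 29/3)
5. E_x = -22  [2·signedArea(ECB) = 68 ∩ DE · FC = 112/3]
6. E_y = 19  [2·signedArea(ECB) = 68 ∩ DE · FC = 112/3]
   → E = (-22, 19)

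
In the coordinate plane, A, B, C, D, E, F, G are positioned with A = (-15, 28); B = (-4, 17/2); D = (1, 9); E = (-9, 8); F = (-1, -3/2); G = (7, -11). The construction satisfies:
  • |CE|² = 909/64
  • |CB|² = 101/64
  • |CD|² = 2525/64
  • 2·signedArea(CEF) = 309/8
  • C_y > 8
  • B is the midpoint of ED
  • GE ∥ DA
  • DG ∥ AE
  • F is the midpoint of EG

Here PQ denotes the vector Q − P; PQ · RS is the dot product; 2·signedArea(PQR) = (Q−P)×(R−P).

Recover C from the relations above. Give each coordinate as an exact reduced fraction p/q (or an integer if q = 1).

1. C_x = -21/4  [line 19/2·x + 8·y + -137/8 = 0 ∩ |CD|² = 2525/64]
2. C_y = 67/8  [line 19/2·x + 8·y + -137/8 = 0 ∩ |CD|² = 2525/64]
   → C = (-21/4, 67/8)

C = (-21/4, 67/8)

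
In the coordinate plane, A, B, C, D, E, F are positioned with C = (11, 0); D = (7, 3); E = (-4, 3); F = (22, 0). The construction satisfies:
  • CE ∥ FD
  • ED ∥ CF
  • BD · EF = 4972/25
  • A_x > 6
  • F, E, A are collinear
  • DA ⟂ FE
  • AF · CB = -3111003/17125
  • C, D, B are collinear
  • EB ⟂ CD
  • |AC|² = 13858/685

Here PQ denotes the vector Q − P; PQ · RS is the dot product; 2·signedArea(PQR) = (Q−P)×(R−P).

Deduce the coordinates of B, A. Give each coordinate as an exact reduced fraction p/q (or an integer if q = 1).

A = (4696/685, 1197/685)
B = (-1/25, 207/25)

1. B_x = -1/25  [C, D, B are collinear ∩ EB ⟂ CD]
2. B_y = 207/25  [C, D, B are collinear ∩ EB ⟂ CD]
   → B = (-1/25, 207/25)
3. A_x = 4696/685  [F, E, A are collinear ∩ DA ⟂ FE]
4. A_y = 1197/685  [F, E, A are collinear ∩ DA ⟂ FE]
   → A = (4696/685, 1197/685)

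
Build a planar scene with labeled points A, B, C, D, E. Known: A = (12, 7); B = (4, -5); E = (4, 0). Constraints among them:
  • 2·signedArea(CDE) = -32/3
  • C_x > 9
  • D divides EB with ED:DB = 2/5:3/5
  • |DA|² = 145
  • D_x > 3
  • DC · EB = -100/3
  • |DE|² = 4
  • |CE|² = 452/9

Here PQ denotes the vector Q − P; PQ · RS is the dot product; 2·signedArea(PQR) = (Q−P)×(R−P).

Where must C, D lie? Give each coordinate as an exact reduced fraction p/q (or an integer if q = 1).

C = (28/3, 14/3)
D = (4, -2)

1. D_x = 4  [D divides EB with ED:DB = 2/5:3/5]
2. D_y = -2  [D divides EB with ED:DB = 2/5:3/5]
   → D = (4, -2)
3. C_x = 28/3  [2·signedArea(CDE) = -32/3 ∩ DC · EB = -100/3]
4. C_y = 14/3  [2·signedArea(CDE) = -32/3 ∩ DC · EB = -100/3]
   → C = (28/3, 14/3)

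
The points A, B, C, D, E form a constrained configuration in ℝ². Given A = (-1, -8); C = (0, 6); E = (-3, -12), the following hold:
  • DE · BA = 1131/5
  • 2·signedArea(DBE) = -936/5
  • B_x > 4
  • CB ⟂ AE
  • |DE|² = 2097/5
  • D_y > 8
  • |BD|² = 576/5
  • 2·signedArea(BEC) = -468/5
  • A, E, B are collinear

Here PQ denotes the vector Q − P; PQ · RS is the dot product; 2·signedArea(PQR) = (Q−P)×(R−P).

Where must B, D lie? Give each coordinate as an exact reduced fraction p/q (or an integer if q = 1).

B = (24/5, 18/5)
D = (-24/5, 42/5)

1. B_x = 24/5  [A, E, B are collinear ∩ CB ⟂ AE]
2. B_y = 18/5  [A, E, B are collinear ∩ CB ⟂ AE]
   → B = (24/5, 18/5)
3. D_x = -24/5  [DE · BA = 1131/5 ∩ 2·signedArea(DBE) = -936/5]
4. D_y = 42/5  [DE · BA = 1131/5 ∩ 2·signedArea(DBE) = -936/5]
   → D = (-24/5, 42/5)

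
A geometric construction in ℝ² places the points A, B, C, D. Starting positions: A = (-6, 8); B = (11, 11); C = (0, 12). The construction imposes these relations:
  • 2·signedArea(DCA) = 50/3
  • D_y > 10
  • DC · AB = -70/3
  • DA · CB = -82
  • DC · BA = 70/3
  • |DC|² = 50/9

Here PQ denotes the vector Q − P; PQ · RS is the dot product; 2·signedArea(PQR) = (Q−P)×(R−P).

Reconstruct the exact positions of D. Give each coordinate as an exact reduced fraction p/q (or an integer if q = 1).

1. D_x = 5/3  [DC · BA = 70/3 ∩ DA · CB = -82]
2. D_y = 31/3  [DC · BA = 70/3 ∩ DA · CB = -82]
   → D = (5/3, 31/3)

D = (5/3, 31/3)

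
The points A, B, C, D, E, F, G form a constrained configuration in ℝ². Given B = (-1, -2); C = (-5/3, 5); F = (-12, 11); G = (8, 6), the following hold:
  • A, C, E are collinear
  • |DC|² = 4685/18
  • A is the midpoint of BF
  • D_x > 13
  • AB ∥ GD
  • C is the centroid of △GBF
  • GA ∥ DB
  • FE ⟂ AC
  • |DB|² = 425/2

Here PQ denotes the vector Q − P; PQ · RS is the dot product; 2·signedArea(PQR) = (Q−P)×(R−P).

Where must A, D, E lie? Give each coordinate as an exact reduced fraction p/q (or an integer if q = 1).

1. A_x = -13/2  [A is the midpoint of BF]
2. A_y = 9/2  [A is the midpoint of BF]
   → A = (-13/2, 9/2)
3. D_x = 27/2  [GA ∥ DB ∩ AB ∥ GD]
4. D_y = -1/2  [GA ∥ DB ∩ AB ∥ GD]
   → D = (27/2, -1/2)
5. E_x = -1917/170  [A, C, E are collinear ∩ FE ⟂ AC]
6. E_y = 681/170  [A, C, E are collinear ∩ FE ⟂ AC]
   → E = (-1917/170, 681/170)

A = (-13/2, 9/2)
D = (27/2, -1/2)
E = (-1917/170, 681/170)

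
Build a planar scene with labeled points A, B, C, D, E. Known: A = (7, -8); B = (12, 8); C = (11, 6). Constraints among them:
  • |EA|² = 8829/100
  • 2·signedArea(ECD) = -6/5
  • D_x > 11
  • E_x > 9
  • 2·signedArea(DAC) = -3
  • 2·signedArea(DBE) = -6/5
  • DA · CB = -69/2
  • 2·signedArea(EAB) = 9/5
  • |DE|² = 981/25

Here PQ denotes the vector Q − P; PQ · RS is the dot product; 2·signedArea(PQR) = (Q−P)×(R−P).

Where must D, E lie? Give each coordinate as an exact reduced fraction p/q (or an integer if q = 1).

D = (23/2, 7)
E = (97/10, 1)

1. D_x = 23/2  [DA · CB = -69/2 ∩ 2·signedArea(DAC) = -3]
2. D_y = 7  [DA · CB = -69/2 ∩ 2·signedArea(DAC) = -3]
   → D = (23/2, 7)
3. E_x = 97/10  [2·signedArea(DBE) = -6/5 ∩ 2·signedArea(EAB) = 9/5]
4. E_y = 1  [2·signedArea(DBE) = -6/5 ∩ 2·signedArea(EAB) = 9/5]
   → E = (97/10, 1)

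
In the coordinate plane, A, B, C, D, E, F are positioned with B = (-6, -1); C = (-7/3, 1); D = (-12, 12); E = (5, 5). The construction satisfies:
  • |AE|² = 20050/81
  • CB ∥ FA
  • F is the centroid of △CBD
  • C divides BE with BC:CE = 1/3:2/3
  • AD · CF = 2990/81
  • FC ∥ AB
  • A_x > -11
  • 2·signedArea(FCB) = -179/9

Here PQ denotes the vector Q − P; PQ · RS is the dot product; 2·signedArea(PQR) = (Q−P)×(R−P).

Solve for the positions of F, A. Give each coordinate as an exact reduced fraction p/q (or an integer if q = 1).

1. F_x = -61/9  [F is the centroid of △CBD]
2. F_y = 4  [F is the centroid of △CBD]
   → F = (-61/9, 4)
3. A_x = -94/9  [FC ∥ AB ∩ CB ∥ FA]
4. A_y = 2  [FC ∥ AB ∩ CB ∥ FA]
   → A = (-94/9, 2)

A = (-94/9, 2)
F = (-61/9, 4)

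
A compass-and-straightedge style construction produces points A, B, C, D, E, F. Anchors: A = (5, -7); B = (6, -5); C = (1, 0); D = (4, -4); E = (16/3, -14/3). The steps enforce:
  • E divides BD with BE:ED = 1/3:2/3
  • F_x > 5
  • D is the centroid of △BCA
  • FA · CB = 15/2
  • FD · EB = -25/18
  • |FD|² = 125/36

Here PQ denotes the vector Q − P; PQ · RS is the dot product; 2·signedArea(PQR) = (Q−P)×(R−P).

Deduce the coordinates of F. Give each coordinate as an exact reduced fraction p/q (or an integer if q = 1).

1. F_x = 17/3  [FD · EB = -25/18 ∩ FA · CB = 15/2]
2. F_y = -29/6  [FD · EB = -25/18 ∩ FA · CB = 15/2]
   → F = (17/3, -29/6)

F = (17/3, -29/6)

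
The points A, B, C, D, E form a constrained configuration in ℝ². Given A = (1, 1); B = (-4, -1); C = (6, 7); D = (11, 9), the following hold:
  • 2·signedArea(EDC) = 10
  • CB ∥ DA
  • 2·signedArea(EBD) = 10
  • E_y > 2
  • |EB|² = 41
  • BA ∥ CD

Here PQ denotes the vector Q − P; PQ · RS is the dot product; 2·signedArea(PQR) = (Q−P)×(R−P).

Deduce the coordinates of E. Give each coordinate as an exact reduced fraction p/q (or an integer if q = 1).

E = (1, 3)

1. E_x = 1  [2·signedArea(EBD) = 10 ∩ 2·signedArea(EDC) = 10]
2. E_y = 3  [2·signedArea(EBD) = 10 ∩ 2·signedArea(EDC) = 10]
   → E = (1, 3)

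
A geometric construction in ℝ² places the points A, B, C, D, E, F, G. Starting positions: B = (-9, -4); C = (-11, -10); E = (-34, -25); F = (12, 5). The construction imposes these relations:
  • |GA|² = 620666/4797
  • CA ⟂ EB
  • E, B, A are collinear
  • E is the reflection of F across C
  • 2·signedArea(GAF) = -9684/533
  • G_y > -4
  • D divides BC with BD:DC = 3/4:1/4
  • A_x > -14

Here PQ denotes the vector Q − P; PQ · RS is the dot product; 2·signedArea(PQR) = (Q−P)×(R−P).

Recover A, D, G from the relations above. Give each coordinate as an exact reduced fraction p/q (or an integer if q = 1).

A = (-6997/533, -3980/533)
D = (-21/2, -17/2)
G = (-8/3, -3)

1. A_x = -6997/533  [E, B, A are collinear ∩ CA ⟂ EB]
2. A_y = -3980/533  [E, B, A are collinear ∩ CA ⟂ EB]
   → A = (-6997/533, -3980/533)
3. D_x = -21/2  [D divides BC with BD:DC = 3/4:1/4]
4. D_y = -17/2  [D divides BC with BD:DC = 3/4:1/4]
   → D = (-21/2, -17/2)
5. G_x = -8/3  [line -6645/533·x + 13393/533·y + 22459/533 = 0 ∩ |GA|² = 620666/4797]
6. G_y = -3  [line -6645/533·x + 13393/533·y + 22459/533 = 0 ∩ |GA|² = 620666/4797]
   → G = (-8/3, -3)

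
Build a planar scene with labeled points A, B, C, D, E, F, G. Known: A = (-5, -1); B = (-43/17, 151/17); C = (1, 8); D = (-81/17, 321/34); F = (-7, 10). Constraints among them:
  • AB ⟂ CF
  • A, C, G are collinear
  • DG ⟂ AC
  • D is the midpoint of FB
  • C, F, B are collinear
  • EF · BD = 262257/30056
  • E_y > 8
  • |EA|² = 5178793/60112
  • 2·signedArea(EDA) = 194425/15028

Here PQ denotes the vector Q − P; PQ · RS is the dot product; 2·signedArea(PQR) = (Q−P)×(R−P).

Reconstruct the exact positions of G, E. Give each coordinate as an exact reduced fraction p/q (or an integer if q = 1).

E = (-1571/442, 7221/884)
G = (-24/221, 2801/442)

1. G_x = -24/221  [A, C, G are collinear ∩ DG ⟂ AC]
2. G_y = 2801/442  [A, C, G are collinear ∩ DG ⟂ AC]
   → G = (-24/221, 2801/442)
3. E_x = -1571/442  [2·signedArea(EDA) = 194425/15028 ∩ EF · BD = 262257/30056]
4. E_y = 7221/884  [2·signedArea(EDA) = 194425/15028 ∩ EF · BD = 262257/30056]
   → E = (-1571/442, 7221/884)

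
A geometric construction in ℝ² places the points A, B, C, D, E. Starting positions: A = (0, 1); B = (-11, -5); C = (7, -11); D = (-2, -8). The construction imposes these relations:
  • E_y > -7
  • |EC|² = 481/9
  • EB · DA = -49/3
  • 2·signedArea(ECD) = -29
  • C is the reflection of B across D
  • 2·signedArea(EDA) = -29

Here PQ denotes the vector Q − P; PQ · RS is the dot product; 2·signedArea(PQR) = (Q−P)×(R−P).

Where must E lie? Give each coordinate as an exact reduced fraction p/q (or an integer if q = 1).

1. E_x = 5/3  [2·signedArea(EDA) = -29 ∩ EB · DA = -49/3]
2. E_y = -6  [2·signedArea(EDA) = -29 ∩ EB · DA = -49/3]
   → E = (5/3, -6)

E = (5/3, -6)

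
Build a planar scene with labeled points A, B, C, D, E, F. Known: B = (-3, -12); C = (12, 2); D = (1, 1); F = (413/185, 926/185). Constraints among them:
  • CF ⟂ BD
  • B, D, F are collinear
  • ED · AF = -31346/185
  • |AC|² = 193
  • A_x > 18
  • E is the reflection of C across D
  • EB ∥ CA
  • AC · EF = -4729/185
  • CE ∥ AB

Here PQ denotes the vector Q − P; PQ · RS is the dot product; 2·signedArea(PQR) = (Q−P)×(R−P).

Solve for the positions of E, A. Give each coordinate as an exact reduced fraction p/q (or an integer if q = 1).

A = (19, -10)
E = (-10, 0)

1. E_x = -10  [E is the reflection of C across D]
2. E_y = 0  [E is the reflection of C across D]
   → E = (-10, 0)
3. A_x = 19  [CE ∥ AB ∩ EB ∥ CA]
4. A_y = -10  [CE ∥ AB ∩ EB ∥ CA]
   → A = (19, -10)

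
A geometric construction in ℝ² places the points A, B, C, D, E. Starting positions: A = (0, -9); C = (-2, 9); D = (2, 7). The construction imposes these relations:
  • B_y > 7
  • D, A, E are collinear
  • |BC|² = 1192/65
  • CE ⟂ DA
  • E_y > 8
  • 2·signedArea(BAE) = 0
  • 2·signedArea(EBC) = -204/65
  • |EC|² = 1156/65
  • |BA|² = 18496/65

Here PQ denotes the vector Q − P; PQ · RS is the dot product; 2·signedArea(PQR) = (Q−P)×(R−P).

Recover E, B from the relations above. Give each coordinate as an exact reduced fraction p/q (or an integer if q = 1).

1. E_x = 142/65  [D, A, E are collinear ∩ CE ⟂ DA]
2. E_y = 551/65  [D, A, E are collinear ∩ CE ⟂ DA]
   → E = (142/65, 551/65)
3. B_x = 136/65  [2·signedArea(BAE) = 0 ∩ 2·signedArea(EBC) = -204/65]
4. B_y = 503/65  [2·signedArea(BAE) = 0 ∩ 2·signedArea(EBC) = -204/65]
   → B = (136/65, 503/65)

B = (136/65, 503/65)
E = (142/65, 551/65)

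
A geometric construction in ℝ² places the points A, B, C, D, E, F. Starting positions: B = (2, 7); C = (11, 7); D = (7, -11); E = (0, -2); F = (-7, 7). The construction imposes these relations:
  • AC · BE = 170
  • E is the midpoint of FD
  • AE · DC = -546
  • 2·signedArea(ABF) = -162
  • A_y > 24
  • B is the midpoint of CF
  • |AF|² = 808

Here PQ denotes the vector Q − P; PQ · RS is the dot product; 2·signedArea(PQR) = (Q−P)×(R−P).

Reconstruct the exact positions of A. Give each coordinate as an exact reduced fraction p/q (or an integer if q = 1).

A = (15, 25)

1. A_x = 15  [AE · DC = -546 ∩ 2·signedArea(ABF) = -162]
2. A_y = 25  [AE · DC = -546 ∩ 2·signedArea(ABF) = -162]
   → A = (15, 25)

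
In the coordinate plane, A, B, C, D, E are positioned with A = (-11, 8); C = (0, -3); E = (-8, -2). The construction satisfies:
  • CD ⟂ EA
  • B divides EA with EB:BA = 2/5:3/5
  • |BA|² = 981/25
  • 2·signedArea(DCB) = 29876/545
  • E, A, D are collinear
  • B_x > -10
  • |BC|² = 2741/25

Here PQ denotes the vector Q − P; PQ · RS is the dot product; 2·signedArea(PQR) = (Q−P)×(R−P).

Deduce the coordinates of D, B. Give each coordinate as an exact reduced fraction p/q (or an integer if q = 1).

B = (-46/5, 2)
D = (-770/109, -558/109)

1. D_x = -770/109  [E, A, D are collinear ∩ CD ⟂ EA]
2. D_y = -558/109  [E, A, D are collinear ∩ CD ⟂ EA]
   → D = (-770/109, -558/109)
3. B_x = -46/5  [B divides EA with EB:BA = 2/5:3/5]
4. B_y = 2  [B divides EA with EB:BA = 2/5:3/5]
   → B = (-46/5, 2)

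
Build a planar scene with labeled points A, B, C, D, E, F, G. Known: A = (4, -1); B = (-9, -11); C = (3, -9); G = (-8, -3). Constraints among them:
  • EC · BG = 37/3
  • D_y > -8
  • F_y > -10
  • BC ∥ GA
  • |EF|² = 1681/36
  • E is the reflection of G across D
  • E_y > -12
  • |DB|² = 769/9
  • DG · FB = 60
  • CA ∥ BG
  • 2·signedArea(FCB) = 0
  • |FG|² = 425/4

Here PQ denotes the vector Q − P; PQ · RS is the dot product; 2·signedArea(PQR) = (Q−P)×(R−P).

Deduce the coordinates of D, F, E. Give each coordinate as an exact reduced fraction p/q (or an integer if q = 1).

D = (-2/3, -7)
E = (20/3, -11)
F = (0, -19/2)

1. F_x = 0  [line 2·x + -12·y + -114 = 0 ∩ |FG|² = 425/4]
2. F_y = -19/2  [line 2·x + -12·y + -114 = 0 ∩ |FG|² = 425/4]
   → F = (0, -19/2)
3. D_x = -2/3  [line 9·x + 3/2·y + 33/2 = 0 ∩ |DB|² = 769/9]
4. D_y = -7  [line 9·x + 3/2·y + 33/2 = 0 ∩ |DB|² = 769/9]
   → D = (-2/3, -7)
5. E_x = 20/3  [E is the reflection of G across D]
6. E_y = -11  [E is the reflection of G across D]
   → E = (20/3, -11)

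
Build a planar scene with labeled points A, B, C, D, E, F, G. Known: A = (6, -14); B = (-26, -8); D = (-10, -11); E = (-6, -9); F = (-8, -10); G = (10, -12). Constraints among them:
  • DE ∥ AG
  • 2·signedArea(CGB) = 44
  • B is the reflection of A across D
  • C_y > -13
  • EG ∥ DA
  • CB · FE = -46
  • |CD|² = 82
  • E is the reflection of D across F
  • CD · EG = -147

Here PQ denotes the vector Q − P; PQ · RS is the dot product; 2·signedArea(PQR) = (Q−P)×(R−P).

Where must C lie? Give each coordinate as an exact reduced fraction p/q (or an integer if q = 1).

C = (-1, -12)

1. C_x = -1  [CD · EG = -147 ∩ 2·signedArea(CGB) = 44]
2. C_y = -12  [CD · EG = -147 ∩ 2·signedArea(CGB) = 44]
   → C = (-1, -12)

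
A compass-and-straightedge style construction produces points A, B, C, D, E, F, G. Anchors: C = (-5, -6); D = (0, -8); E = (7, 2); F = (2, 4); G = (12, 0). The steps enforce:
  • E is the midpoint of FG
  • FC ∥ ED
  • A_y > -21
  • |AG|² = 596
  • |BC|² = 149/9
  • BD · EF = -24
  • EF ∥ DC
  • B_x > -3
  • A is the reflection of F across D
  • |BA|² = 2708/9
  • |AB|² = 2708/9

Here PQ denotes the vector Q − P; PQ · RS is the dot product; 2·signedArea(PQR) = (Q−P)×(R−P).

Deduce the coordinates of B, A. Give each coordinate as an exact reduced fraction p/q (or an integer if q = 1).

A = (-2, -20)
B = (-8/3, -8/3)

1. B_x = -8/3  [line 5·x + -2·y + 8 = 0 ∩ |BC|² = 149/9]
2. B_y = -8/3  [line 5·x + -2·y + 8 = 0 ∩ |BC|² = 149/9]
   → B = (-8/3, -8/3)
3. A_x = -2  [A is the reflection of F across D]
4. A_y = -20  [A is the reflection of F across D]
   → A = (-2, -20)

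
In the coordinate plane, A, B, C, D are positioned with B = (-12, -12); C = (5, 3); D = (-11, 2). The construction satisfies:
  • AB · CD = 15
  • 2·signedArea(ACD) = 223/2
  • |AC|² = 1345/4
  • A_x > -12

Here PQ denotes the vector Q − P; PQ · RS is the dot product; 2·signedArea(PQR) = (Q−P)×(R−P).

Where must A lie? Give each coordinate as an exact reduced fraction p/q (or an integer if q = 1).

1. A_x = -23/2  [AB · CD = 15 ∩ 2·signedArea(ACD) = 223/2]
2. A_y = -5  [AB · CD = 15 ∩ 2·signedArea(ACD) = 223/2]
   → A = (-23/2, -5)

A = (-23/2, -5)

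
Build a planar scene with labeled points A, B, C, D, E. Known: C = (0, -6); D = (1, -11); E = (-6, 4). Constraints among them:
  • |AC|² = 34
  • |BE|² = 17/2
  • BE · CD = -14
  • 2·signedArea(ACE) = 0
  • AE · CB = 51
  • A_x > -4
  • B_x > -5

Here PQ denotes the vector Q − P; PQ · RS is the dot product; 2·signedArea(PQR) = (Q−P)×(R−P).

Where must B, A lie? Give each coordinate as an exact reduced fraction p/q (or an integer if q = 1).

1. B_x = -9/2  [line -1·x + 5·y + -12 = 0 ∩ |BE|² = 17/2]
2. B_y = 3/2  [line -1·x + 5·y + -12 = 0 ∩ |BE|² = 17/2]
   → B = (-9/2, 3/2)
3. A_x = -3  [2·signedArea(ACE) = 0 ∩ AE · CB = 51]
4. A_y = -1  [2·signedArea(ACE) = 0 ∩ AE · CB = 51]
   → A = (-3, -1)

A = (-3, -1)
B = (-9/2, 3/2)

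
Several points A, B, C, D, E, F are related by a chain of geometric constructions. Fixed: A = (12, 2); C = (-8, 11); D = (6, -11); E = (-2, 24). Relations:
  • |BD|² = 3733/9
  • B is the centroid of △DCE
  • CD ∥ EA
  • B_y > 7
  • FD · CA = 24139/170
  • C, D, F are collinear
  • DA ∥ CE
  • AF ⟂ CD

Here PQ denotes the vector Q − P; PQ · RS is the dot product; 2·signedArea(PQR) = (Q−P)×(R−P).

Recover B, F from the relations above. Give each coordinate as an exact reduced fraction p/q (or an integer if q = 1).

1. B_x = -4/3  [B is the centroid of △DCE]
2. B_y = 8  [B is the centroid of △DCE]
   → B = (-4/3, 8)
3. F_x = 313/170  [C, D, F are collinear ∩ AF ⟂ CD]
4. F_y = -759/170  [C, D, F are collinear ∩ AF ⟂ CD]
   → F = (313/170, -759/170)

B = (-4/3, 8)
F = (313/170, -759/170)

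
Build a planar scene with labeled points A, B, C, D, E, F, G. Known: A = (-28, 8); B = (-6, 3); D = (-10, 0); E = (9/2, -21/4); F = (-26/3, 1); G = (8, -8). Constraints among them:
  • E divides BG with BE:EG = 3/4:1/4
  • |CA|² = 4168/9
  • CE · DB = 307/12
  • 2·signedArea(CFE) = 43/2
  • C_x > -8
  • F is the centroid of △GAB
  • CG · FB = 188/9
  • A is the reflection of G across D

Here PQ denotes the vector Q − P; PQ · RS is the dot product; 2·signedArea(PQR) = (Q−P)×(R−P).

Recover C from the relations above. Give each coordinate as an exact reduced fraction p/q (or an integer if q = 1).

C = (-22/3, 2)

1. C_x = -22/3  [2·signedArea(CFE) = 43/2 ∩ CE · DB = 307/12]
2. C_y = 2  [2·signedArea(CFE) = 43/2 ∩ CE · DB = 307/12]
   → C = (-22/3, 2)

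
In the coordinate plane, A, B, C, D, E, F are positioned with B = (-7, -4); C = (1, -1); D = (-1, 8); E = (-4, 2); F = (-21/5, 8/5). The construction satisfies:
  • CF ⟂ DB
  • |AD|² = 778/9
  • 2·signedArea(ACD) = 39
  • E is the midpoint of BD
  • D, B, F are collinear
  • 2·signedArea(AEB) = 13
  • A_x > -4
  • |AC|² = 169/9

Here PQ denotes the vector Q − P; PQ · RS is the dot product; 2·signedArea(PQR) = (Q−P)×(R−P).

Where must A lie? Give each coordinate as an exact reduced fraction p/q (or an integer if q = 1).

1. A_x = -10/3  [2·signedArea(ACD) = 39 ∩ 2·signedArea(AEB) = 13]
2. A_y = -1  [2·signedArea(ACD) = 39 ∩ 2·signedArea(AEB) = 13]
   → A = (-10/3, -1)

A = (-10/3, -1)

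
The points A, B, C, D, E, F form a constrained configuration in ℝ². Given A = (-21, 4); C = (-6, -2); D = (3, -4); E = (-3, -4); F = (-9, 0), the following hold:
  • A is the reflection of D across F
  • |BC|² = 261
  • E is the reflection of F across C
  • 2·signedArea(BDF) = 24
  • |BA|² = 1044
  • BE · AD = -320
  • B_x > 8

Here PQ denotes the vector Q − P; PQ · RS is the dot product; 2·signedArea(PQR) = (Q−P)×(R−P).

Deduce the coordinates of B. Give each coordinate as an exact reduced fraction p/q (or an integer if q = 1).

B = (9, -8)

1. B_x = 9  [2·signedArea(BDF) = 24 ∩ BE · AD = -320]
2. B_y = -8  [2·signedArea(BDF) = 24 ∩ BE · AD = -320]
   → B = (9, -8)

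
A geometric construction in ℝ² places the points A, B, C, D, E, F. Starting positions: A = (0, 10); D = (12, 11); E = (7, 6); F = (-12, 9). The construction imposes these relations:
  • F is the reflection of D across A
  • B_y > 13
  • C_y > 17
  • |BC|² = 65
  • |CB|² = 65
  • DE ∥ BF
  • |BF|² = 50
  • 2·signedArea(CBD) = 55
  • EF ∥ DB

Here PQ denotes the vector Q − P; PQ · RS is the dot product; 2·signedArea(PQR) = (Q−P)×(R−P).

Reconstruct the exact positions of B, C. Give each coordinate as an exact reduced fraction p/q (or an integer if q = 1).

B = (-7, 14)
C = (-14, 18)

1. B_x = -7  [DE ∥ BF ∩ EF ∥ DB]
2. B_y = 14  [DE ∥ BF ∩ EF ∥ DB]
   → B = (-7, 14)
3. C_x = -14  [line 3·x + 19·y + -300 = 0 ∩ |CB|² = 65]
4. C_y = 18  [line 3·x + 19·y + -300 = 0 ∩ |CB|² = 65]
   → C = (-14, 18)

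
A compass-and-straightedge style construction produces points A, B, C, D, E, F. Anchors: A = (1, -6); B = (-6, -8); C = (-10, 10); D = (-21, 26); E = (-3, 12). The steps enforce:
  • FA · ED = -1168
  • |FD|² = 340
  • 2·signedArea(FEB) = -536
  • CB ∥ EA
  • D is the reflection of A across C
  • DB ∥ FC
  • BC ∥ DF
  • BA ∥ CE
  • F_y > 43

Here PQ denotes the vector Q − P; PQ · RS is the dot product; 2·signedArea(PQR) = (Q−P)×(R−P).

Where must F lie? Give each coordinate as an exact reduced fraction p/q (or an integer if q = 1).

F = (-25, 44)

1. F_x = -25  [DB ∥ FC ∩ BC ∥ DF]
2. F_y = 44  [DB ∥ FC ∩ BC ∥ DF]
   → F = (-25, 44)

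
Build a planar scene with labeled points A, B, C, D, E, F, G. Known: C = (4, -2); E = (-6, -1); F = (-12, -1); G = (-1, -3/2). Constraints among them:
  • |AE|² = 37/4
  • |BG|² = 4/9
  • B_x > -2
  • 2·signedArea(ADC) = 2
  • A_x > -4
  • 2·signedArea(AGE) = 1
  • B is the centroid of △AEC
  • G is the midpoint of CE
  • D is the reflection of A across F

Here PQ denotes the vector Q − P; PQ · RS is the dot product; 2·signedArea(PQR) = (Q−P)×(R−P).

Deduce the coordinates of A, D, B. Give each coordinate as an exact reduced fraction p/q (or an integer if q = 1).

1. A_x = -3  [line -1/2·x + -5·y + -9 = 0 ∩ |AE|² = 37/4]
2. A_y = -3/2  [line -1/2·x + -5·y + -9 = 0 ∩ |AE|² = 37/4]
   → A = (-3, -3/2)
3. D_x = -21  [D is the reflection of A across F]
4. D_y = -1/2  [D is the reflection of A across F]
   → D = (-21, -1/2)
5. B_x = -5/3  [B is the centroid of △AEC]
6. B_y = -3/2  [B is the centroid of △AEC]
   → B = (-5/3, -3/2)

A = (-3, -3/2)
B = (-5/3, -3/2)
D = (-21, -1/2)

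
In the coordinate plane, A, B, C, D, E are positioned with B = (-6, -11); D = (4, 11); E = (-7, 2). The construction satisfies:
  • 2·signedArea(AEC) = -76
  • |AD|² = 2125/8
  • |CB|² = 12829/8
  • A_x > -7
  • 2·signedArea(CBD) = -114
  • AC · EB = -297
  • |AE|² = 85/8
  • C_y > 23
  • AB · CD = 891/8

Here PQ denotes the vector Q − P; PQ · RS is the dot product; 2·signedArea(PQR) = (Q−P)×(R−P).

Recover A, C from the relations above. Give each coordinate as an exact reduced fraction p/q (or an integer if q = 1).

A = (-27/4, -5/4)
C = (59/4, 93/4)

1. C_x = 59/4  [line -22·x + 10·y + 92 = 0 ∩ |CB|² = 12829/8]
2. C_y = 93/4  [line -22·x + 10·y + 92 = 0 ∩ |CB|² = 12829/8]
   → C = (59/4, 93/4)
3. A_x = -27/4  [2·signedArea(AEC) = -76 ∩ AC · EB = -297]
4. A_y = -5/4  [2·signedArea(AEC) = -76 ∩ AC · EB = -297]
   → A = (-27/4, -5/4)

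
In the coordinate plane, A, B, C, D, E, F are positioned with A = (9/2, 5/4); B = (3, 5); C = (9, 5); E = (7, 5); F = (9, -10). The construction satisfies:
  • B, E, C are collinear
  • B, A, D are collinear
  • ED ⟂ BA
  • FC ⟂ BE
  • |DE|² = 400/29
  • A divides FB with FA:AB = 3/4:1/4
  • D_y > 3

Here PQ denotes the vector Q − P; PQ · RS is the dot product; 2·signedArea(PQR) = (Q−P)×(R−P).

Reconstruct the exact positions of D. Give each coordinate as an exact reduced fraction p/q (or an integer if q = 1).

D = (103/29, 105/29)

1. D_x = 103/29  [B, A, D are collinear ∩ ED ⟂ BA]
2. D_y = 105/29  [B, A, D are collinear ∩ ED ⟂ BA]
   → D = (103/29, 105/29)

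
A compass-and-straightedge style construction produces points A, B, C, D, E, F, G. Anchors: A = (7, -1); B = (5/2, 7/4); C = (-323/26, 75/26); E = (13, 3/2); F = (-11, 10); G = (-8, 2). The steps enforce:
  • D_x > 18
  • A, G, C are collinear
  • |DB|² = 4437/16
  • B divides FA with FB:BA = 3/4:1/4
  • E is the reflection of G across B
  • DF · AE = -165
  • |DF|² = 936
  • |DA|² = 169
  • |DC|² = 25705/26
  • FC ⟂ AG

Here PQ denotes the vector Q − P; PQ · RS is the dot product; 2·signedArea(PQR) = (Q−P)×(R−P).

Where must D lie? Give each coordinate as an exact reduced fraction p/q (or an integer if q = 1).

D = (19, 4)

1. D_x = 19  [line -6·x + -5/2·y + 124 = 0 ∩ |DF|² = 936]
2. D_y = 4  [line -6·x + -5/2·y + 124 = 0 ∩ |DF|² = 936]
   → D = (19, 4)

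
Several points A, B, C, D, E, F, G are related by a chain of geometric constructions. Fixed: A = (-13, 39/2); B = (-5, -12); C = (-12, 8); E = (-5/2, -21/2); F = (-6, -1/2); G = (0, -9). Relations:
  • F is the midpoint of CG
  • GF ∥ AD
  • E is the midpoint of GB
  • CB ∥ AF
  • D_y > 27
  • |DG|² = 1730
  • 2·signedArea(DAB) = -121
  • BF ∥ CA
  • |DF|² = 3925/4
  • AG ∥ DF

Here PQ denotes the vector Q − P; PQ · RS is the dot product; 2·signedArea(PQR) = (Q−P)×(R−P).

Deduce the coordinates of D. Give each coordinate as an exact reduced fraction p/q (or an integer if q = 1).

1. D_x = -19  [AG ∥ DF ∩ GF ∥ AD]
2. D_y = 28  [AG ∥ DF ∩ GF ∥ AD]
   → D = (-19, 28)

D = (-19, 28)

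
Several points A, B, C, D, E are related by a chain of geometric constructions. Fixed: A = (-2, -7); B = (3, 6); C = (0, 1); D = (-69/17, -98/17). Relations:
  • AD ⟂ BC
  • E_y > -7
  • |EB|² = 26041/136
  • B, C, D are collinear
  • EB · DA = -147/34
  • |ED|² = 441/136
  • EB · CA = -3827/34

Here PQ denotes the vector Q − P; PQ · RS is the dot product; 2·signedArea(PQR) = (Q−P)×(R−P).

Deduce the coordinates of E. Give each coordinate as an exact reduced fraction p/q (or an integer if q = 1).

1. E_x = -171/68  [EB · CA = -3827/34 ∩ EB · DA = -147/34]
2. E_y = -455/68  [EB · CA = -3827/34 ∩ EB · DA = -147/34]
   → E = (-171/68, -455/68)

E = (-171/68, -455/68)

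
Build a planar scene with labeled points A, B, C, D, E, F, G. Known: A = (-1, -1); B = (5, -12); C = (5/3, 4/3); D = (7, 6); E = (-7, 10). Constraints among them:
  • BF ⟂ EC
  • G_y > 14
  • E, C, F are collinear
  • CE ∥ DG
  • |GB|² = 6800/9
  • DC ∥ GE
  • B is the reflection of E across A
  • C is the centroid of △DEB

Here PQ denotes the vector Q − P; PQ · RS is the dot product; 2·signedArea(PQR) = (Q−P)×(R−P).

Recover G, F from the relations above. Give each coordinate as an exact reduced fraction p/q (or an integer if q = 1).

1. G_x = -5/3  [DC ∥ GE ∩ CE ∥ DG]
2. G_y = 44/3  [DC ∥ GE ∩ CE ∥ DG]
   → G = (-5/3, 44/3)
3. F_x = 10  [E, C, F are collinear ∩ BF ⟂ EC]
4. F_y = -7  [E, C, F are collinear ∩ BF ⟂ EC]
   → F = (10, -7)

F = (10, -7)
G = (-5/3, 44/3)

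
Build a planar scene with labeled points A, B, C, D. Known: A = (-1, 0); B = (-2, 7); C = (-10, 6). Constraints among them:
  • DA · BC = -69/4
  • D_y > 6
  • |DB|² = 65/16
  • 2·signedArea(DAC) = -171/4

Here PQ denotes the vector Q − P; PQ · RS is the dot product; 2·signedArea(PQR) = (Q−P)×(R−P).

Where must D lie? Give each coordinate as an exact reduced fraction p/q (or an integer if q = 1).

D = (-4, 27/4)

1. D_x = -4  [DA · BC = -69/4 ∩ 2·signedArea(DAC) = -171/4]
2. D_y = 27/4  [DA · BC = -69/4 ∩ 2·signedArea(DAC) = -171/4]
   → D = (-4, 27/4)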